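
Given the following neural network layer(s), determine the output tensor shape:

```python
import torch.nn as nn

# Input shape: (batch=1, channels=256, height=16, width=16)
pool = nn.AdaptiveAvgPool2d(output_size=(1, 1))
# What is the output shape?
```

Input: (1, 256, 16, 16) -> Output: (1, 256, 1, 1)

Answer: (1, 256, 1, 1)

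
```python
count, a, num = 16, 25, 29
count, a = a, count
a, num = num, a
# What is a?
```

Trace:
`count, a, num = 16, 25, 29` → count = 16; a = 25; num = 29
`count, a = a, count` → count = 25; a = 16
`a, num = num, a` → a = 29; num = 16
So a = 29

Answer: 29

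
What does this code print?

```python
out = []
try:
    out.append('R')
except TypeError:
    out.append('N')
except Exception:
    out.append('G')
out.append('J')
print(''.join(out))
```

Execution trace: 'R' (try body, no exception) → 'J' (after the try/except). Output: RJ

Answer: RJ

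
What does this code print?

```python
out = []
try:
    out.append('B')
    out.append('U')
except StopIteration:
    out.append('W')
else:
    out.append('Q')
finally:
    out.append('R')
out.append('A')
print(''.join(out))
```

Execution trace: 'B' (try body) → 'U' (try body, no exception) → 'Q' (else) → 'R' (finally) → 'A' (after the try/except). Output: BUQRA

Answer: BUQRA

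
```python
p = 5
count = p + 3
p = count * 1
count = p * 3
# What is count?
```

Trace:
`p = 5` → p = 5
`count = p + 3` → count = 8
`p = count * 1` → p = 8
`count = p * 3` → count = 24
So count = 24

Answer: 24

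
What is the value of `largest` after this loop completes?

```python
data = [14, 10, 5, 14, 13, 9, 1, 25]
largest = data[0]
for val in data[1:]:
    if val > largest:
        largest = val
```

Maximum of [14, 10, 5, 14, 13, 9, 1, 25]
`largest` takes the values: 14 → 25

Answer: 25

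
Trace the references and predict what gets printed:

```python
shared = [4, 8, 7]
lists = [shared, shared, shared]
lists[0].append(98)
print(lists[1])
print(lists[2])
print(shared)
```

Key concept: list of same reference.
Step by step:
`shared = [4, 8, 7]` → shared = [4, 8, 7]
`lists = [shared, shared, shared]` → lists = [[4, 8, 7], [4, 8, 7], [4, 8, 7]]
`lists[0].append(98)` → shared = [4, 8, 7, 98]; lists = [[4, 8, 7, 98], [4, 8, 7, 98], [4, 8, 7, 98]]
`print(lists[1])` → prints [4, 8, 7, 98]
`print(lists[2])` → prints [4, 8, 7, 98]
`print(shared)` → prints [4, 8, 7, 98]

Answer:
[4, 8, 7, 98]
[4, 8, 7, 98]
[4, 8, 7, 98]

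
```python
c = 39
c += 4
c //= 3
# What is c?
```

Trace:
`c = 39` → c = 39
`c += 4` → c = 43
`c //= 3` → c = 14
So c = 14

Answer: 14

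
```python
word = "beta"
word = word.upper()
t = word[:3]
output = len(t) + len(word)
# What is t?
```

Trace:
`word = "beta"` → word = 'beta'
`word = word.upper()` → word = 'BETA'
`t = word[:3]` → t = 'BET'
`output = len(t) + len(word)` → output = 7
So t = 'BET'

Answer: 'BET'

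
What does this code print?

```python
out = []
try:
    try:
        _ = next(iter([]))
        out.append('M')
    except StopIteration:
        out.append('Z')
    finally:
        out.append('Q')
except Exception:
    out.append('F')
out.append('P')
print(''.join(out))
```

Execution trace: 'Z' (inner except StopIteration) → 'Q' (inner finally) → 'P' (after the try/except). Output: ZQP

Answer: ZQP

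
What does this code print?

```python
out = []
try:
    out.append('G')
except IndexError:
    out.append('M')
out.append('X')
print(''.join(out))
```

Execution trace: 'G' (try body, no exception) → 'X' (after the try/except). Output: GX

Answer: GX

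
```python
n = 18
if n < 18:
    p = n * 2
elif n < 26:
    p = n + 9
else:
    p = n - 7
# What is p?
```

Trace:
`n = 18` → n = 18
`if n < 18: ...` → n < 18 is False, n < 26 is True → p = 27
So p = 27

Answer: 27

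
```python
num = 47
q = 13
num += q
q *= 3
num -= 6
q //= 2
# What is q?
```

Trace:
`num = 47` → num = 47
`q = 13` → q = 13
`num += q` → num = 60
`q *= 3` → q = 39
`num -= 6` → num = 54
`q //= 2` → q = 19
So q = 19

Answer: 19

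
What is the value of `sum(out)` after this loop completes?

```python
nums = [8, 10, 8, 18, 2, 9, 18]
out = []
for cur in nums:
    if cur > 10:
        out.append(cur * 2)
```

Sum of doubled values > 10
`out` takes the values: [] → [36] → [36, 36]
So `sum(out)` = 72

Answer: 72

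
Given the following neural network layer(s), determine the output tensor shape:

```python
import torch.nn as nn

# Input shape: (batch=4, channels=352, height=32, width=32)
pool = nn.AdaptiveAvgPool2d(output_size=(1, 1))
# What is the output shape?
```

Input: (4, 352, 32, 32) -> Output: (4, 352, 1, 1)

Answer: (4, 352, 1, 1)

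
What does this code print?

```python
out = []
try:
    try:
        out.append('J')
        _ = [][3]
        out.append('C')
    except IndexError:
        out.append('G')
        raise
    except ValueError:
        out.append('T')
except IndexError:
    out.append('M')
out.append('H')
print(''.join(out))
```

Execution trace: 'J' (inner try body) → 'G' (inner except IndexError) → 'M' (outer except IndexError) → 'H' (after the try/except). Output: JGMH

Answer: JGMH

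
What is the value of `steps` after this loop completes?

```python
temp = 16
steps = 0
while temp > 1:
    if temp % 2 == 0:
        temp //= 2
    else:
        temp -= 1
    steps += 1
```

Steps to reduce 16 to 1
`steps` takes the values: 0 → 1 → 2 → 3 → 4

Answer: 4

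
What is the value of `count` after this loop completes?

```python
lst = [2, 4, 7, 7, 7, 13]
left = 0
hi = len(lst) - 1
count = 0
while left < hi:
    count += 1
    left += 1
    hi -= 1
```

Iterations until pointers meet (list length 6)
`count` takes the values: 0 → 1 → 2 → 3

Answer: 3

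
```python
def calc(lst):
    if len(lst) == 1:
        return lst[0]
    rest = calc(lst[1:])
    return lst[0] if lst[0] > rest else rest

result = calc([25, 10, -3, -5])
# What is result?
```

Recursive max over [25, 10, -3, -5] = 25

Answer: 25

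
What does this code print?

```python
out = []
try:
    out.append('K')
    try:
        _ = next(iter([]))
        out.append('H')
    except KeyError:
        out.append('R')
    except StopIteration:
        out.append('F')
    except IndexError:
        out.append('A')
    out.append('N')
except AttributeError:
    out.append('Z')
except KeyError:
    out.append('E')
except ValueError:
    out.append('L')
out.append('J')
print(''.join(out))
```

Execution trace: 'K' (try body) → 'F' (inner except StopIteration) → 'N' (try body, no exception) → 'J' (after the try/except). Output: KFNJ

Answer: KFNJ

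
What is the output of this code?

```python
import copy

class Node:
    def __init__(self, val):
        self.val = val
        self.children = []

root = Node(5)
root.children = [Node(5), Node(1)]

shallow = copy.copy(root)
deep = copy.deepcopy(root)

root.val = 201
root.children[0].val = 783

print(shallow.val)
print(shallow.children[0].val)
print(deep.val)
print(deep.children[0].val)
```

Key concept: deep copy with custom objects.
Step by step:
`root = Node(5)` → root = Node(val=5, children=[])
`root.children = [Node(5), Node(1)]` → root = Node(val=5, children=[Node(val=5, children=[]), Node(val=1, children=[])])
`shallow = copy.copy(root)` → shallow = Node(val=5, children=[Node(val=5, children=[]), Node(val=1, children=[])])
`deep = copy.deepcopy(root)` → deep = Node(val=5, children=[Node(val=5, children=[]), Node(val=1, children=[])])
`root.val = 201` → root = Node(val=201, children=[Node(val=5, children=[]), Node(val=1, children=[])])
`root.children[0].val = 783` → root = Node(val=201, children=[Node(val=783, children=[]), Node(val=1, children=[])]); shallow = Node(val=5, children=[Node(val=783, children=[]), Node(val=1, children=[])])
`print(shallow.val)` → prints 5
`print(shallow.children[0].val)` → prints 783
`print(deep.val)` → prints 5
`print(deep.children[0].val)` → prints 5

Answer:
5
783
5
5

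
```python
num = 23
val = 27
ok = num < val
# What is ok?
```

Trace:
`num = 23` → num = 23
`val = 27` → val = 27
`ok = num < val` → ok = True
So ok = True

Answer: True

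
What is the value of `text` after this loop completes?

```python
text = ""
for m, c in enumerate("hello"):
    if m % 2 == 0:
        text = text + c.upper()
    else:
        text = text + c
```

Uppercase even positions in 'hello'
`text` takes the values: "" → "H" → "He" → "HeL" → "HeLl" → "HeLlO"

Answer: "HeLlO"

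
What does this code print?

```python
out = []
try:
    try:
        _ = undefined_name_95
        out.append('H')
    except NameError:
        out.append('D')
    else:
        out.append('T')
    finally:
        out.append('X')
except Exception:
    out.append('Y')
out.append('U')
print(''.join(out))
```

Execution trace: 'D' (inner except NameError) → 'X' (inner finally) → 'U' (after the try/except). Output: DXU

Answer: DXU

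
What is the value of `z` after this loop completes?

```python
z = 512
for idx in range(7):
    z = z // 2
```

Halve 7 times: 512 // 2^7 = 4
`z` takes the values: 512 → 256 → 128 → 64 → 32 → 16 → 8 → 4

Answer: 4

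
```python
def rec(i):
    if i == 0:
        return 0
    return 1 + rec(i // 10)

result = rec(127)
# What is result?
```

Count of digits of 127: 3

Answer: 3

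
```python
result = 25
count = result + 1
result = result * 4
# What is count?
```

Trace:
`result = 25` → result = 25
`count = result + 1` → count = 26
`result = result * 4` → result = 100
So count = 26

Answer: 26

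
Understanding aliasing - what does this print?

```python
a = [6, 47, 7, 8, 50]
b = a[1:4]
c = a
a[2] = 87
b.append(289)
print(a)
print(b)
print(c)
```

Key concept: slice vs alias.
Step by step:
`a = [6, 47, 7, 8, 50]` → a = [6, 47, 7, 8, 50]
`b = a[1:4]` → b = [47, 7, 8]
`c = a` → c = [6, 47, 7, 8, 50] (same object as a)
`a[2] = 87` → a = [6, 47, 87, 8, 50] (same object as c); c = [6, 47, 87, 8, 50] (same object as a)
`b.append(289)` → b = [47, 7, 8, 289]
`print(a)` → prints [6, 47, 87, 8, 50]
`print(b)` → prints [47, 7, 8, 289]
`print(c)` → prints [6, 47, 87, 8, 50]

Answer:
[6, 47, 87, 8, 50]
[47, 7, 8, 289]
[6, 47, 87, 8, 50]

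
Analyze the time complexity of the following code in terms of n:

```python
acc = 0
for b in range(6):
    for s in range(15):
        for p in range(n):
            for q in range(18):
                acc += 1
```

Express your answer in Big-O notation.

Each loop level contributes: 1 × 1 × n × 1. Multiplying the contributions gives O(n).

Answer: O(n)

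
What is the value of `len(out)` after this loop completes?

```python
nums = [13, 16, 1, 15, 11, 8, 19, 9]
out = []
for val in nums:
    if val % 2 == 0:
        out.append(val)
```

Count even numbers in [13, 16, 1, 15, 11, 8, 19, 9]
`out` takes the values: [] → [16] → [16, 8]
So `len(out)` = 2

Answer: 2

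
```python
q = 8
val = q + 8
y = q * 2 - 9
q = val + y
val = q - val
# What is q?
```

Trace:
`q = 8` → q = 8
`val = q + 8` → val = 16
`y = q * 2 - 9` → y = 7
`q = val + y` → q = 23
`val = q - val` → val = 7
So q = 23

Answer: 23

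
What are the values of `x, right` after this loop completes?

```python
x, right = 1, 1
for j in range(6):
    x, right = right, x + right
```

Fibonacci: after 6 iterations
`x, right` takes the values: (1, 1) → (1, 2) → (2, 3) → (3, 5) → (5, 8) → (8, 13) → (13, 21)

Answer: 13, 21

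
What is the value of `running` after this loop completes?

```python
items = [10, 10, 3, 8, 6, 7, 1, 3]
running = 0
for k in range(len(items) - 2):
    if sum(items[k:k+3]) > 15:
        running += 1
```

Count windows with sum > 15
`running` takes the values: 0 → 1 → 2 → 3 → 4

Answer: 4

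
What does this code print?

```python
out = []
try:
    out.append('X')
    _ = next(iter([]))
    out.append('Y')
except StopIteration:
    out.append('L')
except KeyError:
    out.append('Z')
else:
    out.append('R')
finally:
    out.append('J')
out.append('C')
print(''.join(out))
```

Execution trace: 'X' (try body) → 'L' (except StopIteration) → 'J' (finally) → 'C' (after the try/except). Output: XLJC

Answer: XLJC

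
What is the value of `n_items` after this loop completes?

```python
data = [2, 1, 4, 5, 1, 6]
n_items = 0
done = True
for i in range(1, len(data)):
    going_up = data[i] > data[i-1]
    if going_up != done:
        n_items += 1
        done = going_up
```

Count direction changes in [2, 1, 4, 5, 1, 6]
`n_items` takes the values: 0 → 1 → 2 → 3 → 4

Answer: 4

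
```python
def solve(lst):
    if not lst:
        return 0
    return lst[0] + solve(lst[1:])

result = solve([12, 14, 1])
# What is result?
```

12 + 14 + 1 + 0 = 27

Answer: 27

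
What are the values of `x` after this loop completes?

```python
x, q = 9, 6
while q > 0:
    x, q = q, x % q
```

GCD of 9 and 6
`x` takes the values: 9 → 6 → 3

Answer: 3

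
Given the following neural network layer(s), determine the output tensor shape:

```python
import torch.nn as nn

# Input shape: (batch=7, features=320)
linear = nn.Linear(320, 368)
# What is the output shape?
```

Input: (7, 320) -> Output: (7, 368)

Answer: (7, 368)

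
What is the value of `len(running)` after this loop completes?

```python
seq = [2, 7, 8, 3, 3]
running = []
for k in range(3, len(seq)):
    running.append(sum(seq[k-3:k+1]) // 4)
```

Number of 4-element averages
`running` takes the values: [] → [5] → [5, 5]
So `len(running)` = 2

Answer: 2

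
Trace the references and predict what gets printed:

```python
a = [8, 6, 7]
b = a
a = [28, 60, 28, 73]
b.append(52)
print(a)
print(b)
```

Key concept: rebinding vs mutation: a is rebound to a new list, b still points at the original.
Step by step:
`a = [8, 6, 7]` → a = [8, 6, 7]
`b = a` → b = [8, 6, 7] (same object as a)
`a = [28, 60, 28, 73]` → a = [28, 60, 28, 73]
`b.append(52)` → b = [8, 6, 7, 52]
`print(a)` → prints [28, 60, 28, 73]
`print(b)` → prints [8, 6, 7, 52]

Answer:
[28, 60, 28, 73]
[8, 6, 7, 52]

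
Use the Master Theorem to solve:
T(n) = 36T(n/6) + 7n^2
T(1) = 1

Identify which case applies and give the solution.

a=36, b=6, f(n)=7n^2. log_6(36) = 2. Since c=2 = 2, Case 2 applies: T(n) = Θ(n^log_b(a) · log n) = O(n^2 log n).

Answer: O(n^2 log n) - Case 2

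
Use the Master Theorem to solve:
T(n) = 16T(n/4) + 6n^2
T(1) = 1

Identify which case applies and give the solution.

a=16, b=4, f(n)=6n^2. log_4(16) = 2. Since c=2 = 2, Case 2 applies: T(n) = Θ(n^log_b(a) · log n) = O(n^2 log n).

Answer: O(n^2 log n) - Case 2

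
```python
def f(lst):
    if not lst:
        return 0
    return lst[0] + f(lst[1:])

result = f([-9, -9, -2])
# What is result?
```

(-9) + (-9) + (-2) + 0 = -20

Answer: -20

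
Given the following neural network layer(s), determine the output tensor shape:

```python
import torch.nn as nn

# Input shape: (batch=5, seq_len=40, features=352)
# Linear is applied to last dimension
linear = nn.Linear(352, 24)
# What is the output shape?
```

Input: (5, 40, 352) -> Output: (5, 40, 24)

Answer: (5, 40, 24)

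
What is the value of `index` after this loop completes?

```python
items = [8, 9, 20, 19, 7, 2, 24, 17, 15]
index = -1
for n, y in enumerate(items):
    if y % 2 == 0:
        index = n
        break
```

First even number index in [8, 9, 20, 19, 7, 2, 24, 17, 15]
`index` takes the values: -1 → 0

Answer: 0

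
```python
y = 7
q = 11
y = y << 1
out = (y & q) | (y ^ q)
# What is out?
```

Trace:
`y = 7` → y = 7
`q = 11` → q = 11
`y = y << 1` → y = 14
`out = (y & q) | (y ^ q)` → out = 15
So out = 15

Answer: 15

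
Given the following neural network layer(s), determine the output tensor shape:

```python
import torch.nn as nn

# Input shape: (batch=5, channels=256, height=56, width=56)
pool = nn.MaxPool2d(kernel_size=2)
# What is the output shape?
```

Input: (5, 256, 56, 56) -> Output: (5, 256, 28, 28)

Answer: (5, 256, 28, 28)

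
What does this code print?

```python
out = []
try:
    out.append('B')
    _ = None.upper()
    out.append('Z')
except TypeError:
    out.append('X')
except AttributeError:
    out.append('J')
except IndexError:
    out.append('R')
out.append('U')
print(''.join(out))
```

Execution trace: 'B' (try body) → 'J' (except AttributeError) → 'U' (after the try/except). Output: BJU

Answer: BJU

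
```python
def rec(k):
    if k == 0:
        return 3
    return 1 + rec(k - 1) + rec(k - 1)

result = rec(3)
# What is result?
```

rec(k) = 1 + 2·rec(k-1), rec(0)=3. Closed form: (3+1)·2^3 - 1 = 31.

Answer: 31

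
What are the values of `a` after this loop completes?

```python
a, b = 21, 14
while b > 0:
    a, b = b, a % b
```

GCD of 21 and 14
`a` takes the values: 21 → 14 → 7

Answer: 7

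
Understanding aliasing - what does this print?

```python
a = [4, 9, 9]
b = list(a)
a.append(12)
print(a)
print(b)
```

Key concept: list() constructor creates copy.
Step by step:
`a = [4, 9, 9]` → a = [4, 9, 9]
`b = list(a)` → b = [4, 9, 9]
`a.append(12)` → a = [4, 9, 9, 12]
`print(a)` → prints [4, 9, 9, 12]
`print(b)` → prints [4, 9, 9]

Answer:
[4, 9, 9, 12]
[4, 9, 9]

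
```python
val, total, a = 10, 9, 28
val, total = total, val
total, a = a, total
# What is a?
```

Trace:
`val, total, a = 10, 9, 28` → val = 10; total = 9; a = 28
`val, total = total, val` → val = 9; total = 10
`total, a = a, total` → total = 28; a = 10
So a = 10

Answer: 10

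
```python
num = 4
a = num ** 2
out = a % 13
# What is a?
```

Trace:
`num = 4` → num = 4
`a = num ** 2` → a = 16
`out = a % 13` → out = 3
So a = 16

Answer: 16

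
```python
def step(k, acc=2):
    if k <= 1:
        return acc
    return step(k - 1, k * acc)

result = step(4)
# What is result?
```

Accumulator trace (n, acc): (4, 2) -> (3, 8) -> (2, 24) -> (1, 48) -> return 48

Answer: 48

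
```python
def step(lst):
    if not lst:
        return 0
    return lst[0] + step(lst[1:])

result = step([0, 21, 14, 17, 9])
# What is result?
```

0 + 21 + 14 + 17 + 9 + 0 = 61

Answer: 61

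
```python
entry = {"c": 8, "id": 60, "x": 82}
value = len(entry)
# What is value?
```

Trace:
`entry = {"c": 8, "id": 60, "x": 82}` → entry = {'c': 8, 'id': 60, 'x': 82}
`value = len(entry)` → value = 3
So value = 3

Answer: 3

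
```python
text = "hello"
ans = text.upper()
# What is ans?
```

Trace:
`text = "hello"` → text = 'hello'
`ans = text.upper()` → ans = 'HELLO'
So ans = 'HELLO'

Answer: 'HELLO'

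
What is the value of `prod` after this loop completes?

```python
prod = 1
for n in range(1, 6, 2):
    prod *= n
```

Product of 1, 3, 5, ... up to 5
`prod` takes the values: 1 → 3 → 15

Answer: 15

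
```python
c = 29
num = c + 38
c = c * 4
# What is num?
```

Trace:
`c = 29` → c = 29
`num = c + 38` → num = 67
`c = c * 4` → c = 116
So num = 67

Answer: 67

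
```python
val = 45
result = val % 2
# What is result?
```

Trace:
`val = 45` → val = 45
`result = val % 2` → result = 1
So result = 1

Answer: 1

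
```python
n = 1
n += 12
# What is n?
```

Trace:
`n = 1` → n = 1
`n += 12` → n = 13
So n = 13

Answer: 13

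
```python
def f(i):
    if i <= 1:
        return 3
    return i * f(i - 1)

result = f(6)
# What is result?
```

f(6) = 6 * 5 * 4 * 3 * 2 * 3 = 2160

Answer: 2160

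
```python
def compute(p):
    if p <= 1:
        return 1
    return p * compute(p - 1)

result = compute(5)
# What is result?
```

compute(5) = 5 * 4 * 3 * 2 * 1 = 120

Answer: 120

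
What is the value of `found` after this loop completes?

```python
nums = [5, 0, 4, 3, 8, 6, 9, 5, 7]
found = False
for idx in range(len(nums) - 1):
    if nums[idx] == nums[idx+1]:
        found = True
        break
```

Check consecutive duplicates in [5, 0, 4, 3, 8, 6, 9, 5, 7]
`found` takes the values: False

Answer: False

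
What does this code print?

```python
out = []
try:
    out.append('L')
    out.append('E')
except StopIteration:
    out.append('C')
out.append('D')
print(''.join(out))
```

Execution trace: 'L' (try body) → 'E' (try body, no exception) → 'D' (after the try/except). Output: LED

Answer: LED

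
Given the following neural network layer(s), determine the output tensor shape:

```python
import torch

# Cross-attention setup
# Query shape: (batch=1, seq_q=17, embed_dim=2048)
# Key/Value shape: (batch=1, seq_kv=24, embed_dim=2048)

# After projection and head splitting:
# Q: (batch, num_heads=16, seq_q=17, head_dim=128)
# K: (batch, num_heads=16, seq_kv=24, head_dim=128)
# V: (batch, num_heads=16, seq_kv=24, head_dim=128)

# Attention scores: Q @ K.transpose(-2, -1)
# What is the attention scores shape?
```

Input: (1, 17, 2048) -> Output: (1, 16, 17, 24)

Answer: (1, 16, 17, 24)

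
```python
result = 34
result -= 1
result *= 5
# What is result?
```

Trace:
`result = 34` → result = 34
`result -= 1` → result = 33
`result *= 5` → result = 165
So result = 165

Answer: 165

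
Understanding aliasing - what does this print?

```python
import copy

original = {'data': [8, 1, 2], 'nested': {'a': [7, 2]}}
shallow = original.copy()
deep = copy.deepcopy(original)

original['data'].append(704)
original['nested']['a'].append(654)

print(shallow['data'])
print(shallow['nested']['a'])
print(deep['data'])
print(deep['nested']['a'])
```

Key concept: comparing shallow vs deep copy.
Step by step:
`original = {'data': [8, 1, 2], 'nested': {'a': [7, 2]}}` → original = {'data': [8, 1, 2], 'nested': {'a': [7, 2]}}
`shallow = original.copy()` → shallow = {'data': [8, 1, 2], 'nested': {'a': [7, 2]}}
`deep = copy.deepcopy(original)` → deep = {'data': [8, 1, 2], 'nested': {'a': [7, 2]}}
`original['data'].append(704)` → original = {'data': [8, 1, 2, 704], 'nested': {'a': [7, 2]}}; shallow = {'data': [8, 1, 2, 704], 'nested': {'a': [7, 2]}}
`original['nested']['a'].append(654)` → original = {'data': [8, 1, 2, 704], 'nested': {'a': [7, 2, 654]}}; shallow = {'data': [8, 1, 2, 704], 'nested': {'a': [7, 2, 654]}}
`print(shallow['data'])` → prints [8, 1, 2, 704]
`print(shallow['nested']['a'])` → prints [7, 2, 654]
`print(deep['data'])` → prints [8, 1, 2]
`print(deep['nested']['a'])` → prints [7, 2]

Answer:
[8, 1, 2, 704]
[7, 2, 654]
[8, 1, 2]
[7, 2]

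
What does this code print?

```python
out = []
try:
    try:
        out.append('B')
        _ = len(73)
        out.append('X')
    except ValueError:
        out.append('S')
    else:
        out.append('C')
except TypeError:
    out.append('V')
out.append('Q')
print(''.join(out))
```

Execution trace: 'B' (try body) → 'V' (outer except TypeError) → 'Q' (after the try/except). Output: BVQ

Answer: BVQ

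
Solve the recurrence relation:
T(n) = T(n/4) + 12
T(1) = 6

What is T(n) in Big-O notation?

Each step divides n by 4 and adds 12. After log_4(n) steps we reach T(1)=6. So T(n) = 12·log_4(n) + 6 = O(log n).

Answer: O(log n)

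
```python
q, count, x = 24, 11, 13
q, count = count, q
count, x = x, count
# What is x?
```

Trace:
`q, count, x = 24, 11, 13` → q = 24; count = 11; x = 13
`q, count = count, q` → q = 11; count = 24
`count, x = x, count` → count = 13; x = 24
So x = 24

Answer: 24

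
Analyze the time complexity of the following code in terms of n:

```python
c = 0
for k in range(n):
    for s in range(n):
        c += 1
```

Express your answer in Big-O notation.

Each loop level contributes: n × n. Multiplying the contributions gives O(n^2).

Answer: O(n^2)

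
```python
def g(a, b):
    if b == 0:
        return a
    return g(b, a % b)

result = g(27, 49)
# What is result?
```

g(27, 49) -> g(49, 27) -> g(27, 22) -> g(22, 5) -> g(5, 2) -> g(2, 1) -> g(1, 0) -> 1

Answer: 1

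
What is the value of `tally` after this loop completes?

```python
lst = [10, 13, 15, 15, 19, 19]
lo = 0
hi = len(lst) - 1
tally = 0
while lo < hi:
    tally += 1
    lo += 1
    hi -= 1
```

Iterations until pointers meet (list length 6)
`tally` takes the values: 0 → 1 → 2 → 3

Answer: 3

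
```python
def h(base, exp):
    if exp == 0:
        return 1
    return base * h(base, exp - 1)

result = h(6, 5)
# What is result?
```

h(6, 5) = 6 * 6 * 6 * 6 * 6 = 7776

Answer: 7776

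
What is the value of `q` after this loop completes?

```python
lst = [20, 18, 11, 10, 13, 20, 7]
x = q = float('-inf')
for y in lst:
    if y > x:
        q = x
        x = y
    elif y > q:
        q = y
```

Second largest (with repeats) in [20, 18, 11, 10, 13, 20, 7]
`q` takes the values: -inf → 18 → 20

Answer: 20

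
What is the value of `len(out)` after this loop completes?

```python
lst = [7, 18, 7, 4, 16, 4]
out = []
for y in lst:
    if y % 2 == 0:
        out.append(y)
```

Count even numbers in [7, 18, 7, 4, 16, 4]
`out` takes the values: [] → [18] → [18, 4] → [18, 4, 16] → [18, 4, 16, 4]
So `len(out)` = 4

Answer: 4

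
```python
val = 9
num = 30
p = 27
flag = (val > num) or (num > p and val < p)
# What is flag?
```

Trace:
`val = 9` → val = 9
`num = 30` → num = 30
`p = 27` → p = 27
`flag = (val > num) or (num > p and val < p)` → flag = True
So flag = True

Answer: True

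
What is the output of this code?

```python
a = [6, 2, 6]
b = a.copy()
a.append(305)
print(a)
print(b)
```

Key concept: list.copy() creates independent copy.
Step by step:
`a = [6, 2, 6]` → a = [6, 2, 6]
`b = a.copy()` → b = [6, 2, 6]
`a.append(305)` → a = [6, 2, 6, 305]
`print(a)` → prints [6, 2, 6, 305]
`print(b)` → prints [6, 2, 6]

Answer:
[6, 2, 6, 305]
[6, 2, 6]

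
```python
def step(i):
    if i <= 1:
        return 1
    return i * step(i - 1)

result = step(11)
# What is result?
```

step(11) = 11 * 10 * 9 * 8 * 7 * 6 * 5 * 4 * 3 * 2 * 1 = 39916800

Answer: 39916800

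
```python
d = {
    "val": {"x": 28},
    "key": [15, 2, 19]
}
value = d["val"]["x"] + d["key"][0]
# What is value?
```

Trace:
`d = { ...` → d = {'val': {'x': 28}, 'key': [15, 2, 19]}
`value = d["val"]["x"] + d["key"][0]` → value = 43
So value = 43

Answer: 43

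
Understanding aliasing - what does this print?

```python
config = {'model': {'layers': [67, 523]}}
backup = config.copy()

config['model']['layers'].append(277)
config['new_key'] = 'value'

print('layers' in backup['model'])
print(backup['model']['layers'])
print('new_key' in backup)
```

Key concept: shallow copy gotcha with nested dict.
Step by step:
`config = {'model': {'layers': [67, 523]}}` → config = {'model': {'layers': [67, 523]}}
`backup = config.copy()` → backup = {'model': {'layers': [67, 523]}}
`config['model']['layers'].append(277)` → config = {'model': {'layers': [67, 523, 277]}}; backup = {'model': {'layers': [67, 523, 277]}}
`config['new_key'] = 'value'` → config = {'model': {'layers': [67, 523, 277]}, 'new_key': 'value'}
`print('layers' in backup['model'])` → prints True
`print(backup['model']['layers'])` → prints [67, 523, 277]
`print('new_key' in backup)` → prints False

Answer:
True
[67, 523, 277]
False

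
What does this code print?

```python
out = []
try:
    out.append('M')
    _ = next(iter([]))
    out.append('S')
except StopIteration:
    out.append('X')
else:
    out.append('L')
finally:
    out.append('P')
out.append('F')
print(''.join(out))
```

Execution trace: 'M' (try body) → 'X' (except StopIteration) → 'P' (finally) → 'F' (after the try/except). Output: MXPF

Answer: MXPF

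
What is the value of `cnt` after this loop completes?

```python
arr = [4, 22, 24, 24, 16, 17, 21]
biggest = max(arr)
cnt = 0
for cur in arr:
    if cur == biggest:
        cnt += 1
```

Count of max value 24 in [4, 22, 24, 24, 16, 17, 21]
`cnt` takes the values: 0 → 1 → 2

Answer: 2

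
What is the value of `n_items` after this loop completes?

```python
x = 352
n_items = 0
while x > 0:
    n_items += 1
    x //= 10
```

Count digits by repeated division by 10
`n_items` takes the values: 0 → 1 → 2 → 3

Answer: 3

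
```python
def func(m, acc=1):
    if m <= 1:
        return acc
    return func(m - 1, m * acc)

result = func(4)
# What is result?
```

Accumulator trace (n, acc): (4, 1) -> (3, 4) -> (2, 12) -> (1, 24) -> return 24

Answer: 24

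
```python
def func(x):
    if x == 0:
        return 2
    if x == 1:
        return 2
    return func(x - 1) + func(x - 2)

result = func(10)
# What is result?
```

Build up from base cases: func(0)=2, func(1)=2, func(2)=4, func(3)=6, func(4)=10, func(5)=16, func(6)=26, ..., func(10)=178

Answer: 178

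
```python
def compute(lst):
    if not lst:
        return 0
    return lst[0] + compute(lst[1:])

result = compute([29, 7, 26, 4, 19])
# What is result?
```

29 + 7 + 26 + 4 + 19 + 0 = 85

Answer: 85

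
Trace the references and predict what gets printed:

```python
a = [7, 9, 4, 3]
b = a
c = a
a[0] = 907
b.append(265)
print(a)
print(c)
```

Key concept: multiple aliases.
Step by step:
`a = [7, 9, 4, 3]` → a = [7, 9, 4, 3]
`b = a` → b = [7, 9, 4, 3] (same object as a)
`c = a` → c = [7, 9, 4, 3] (same object as a, b)
`a[0] = 907` → a = [907, 9, 4, 3] (same object as b, c); b = [907, 9, 4, 3] (same object as a, c); c = [907, 9, 4, 3] (same object as a, b)
`b.append(265)` → a = [907, 9, 4, 3, 265] (same object as b, c); b = [907, 9, 4, 3, 265] (same object as a, c); c = [907, 9, 4, 3, 265] (same object as a, b)
`print(a)` → prints [907, 9, 4, 3, 265]
`print(c)` → prints [907, 9, 4, 3, 265]

Answer:
[907, 9, 4, 3, 265]
[907, 9, 4, 3, 265]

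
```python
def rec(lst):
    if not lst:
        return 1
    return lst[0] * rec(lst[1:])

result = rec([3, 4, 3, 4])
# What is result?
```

Product over [3, 4, 3, 4] = 3 * 4 * 3 * 4 = 144

Answer: 144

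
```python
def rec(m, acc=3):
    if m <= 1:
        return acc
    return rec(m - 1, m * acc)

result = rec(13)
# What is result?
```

Accumulator trace (n, acc): (13, 3) -> (12, 39) -> (11, 468) -> (10, 5148) -> (9, 51480) -> (8, 463320) -> (7, 3706560) -> (6, 25945920) -> (5, 155675520) -> (4, 778377600) -> (3, 3113510400) -> (2, 9340531200) -> (1, 18681062400) -> return 18681062400

Answer: 18681062400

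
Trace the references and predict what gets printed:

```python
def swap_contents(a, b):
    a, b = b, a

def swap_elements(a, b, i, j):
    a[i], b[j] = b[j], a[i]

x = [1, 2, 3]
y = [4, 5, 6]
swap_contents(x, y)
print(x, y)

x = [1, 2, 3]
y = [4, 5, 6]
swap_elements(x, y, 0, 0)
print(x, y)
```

Key concept: parameter rebinding vs mutation.
Step by step:
`x = [1, 2, 3]` → x = [1, 2, 3]
`y = [4, 5, 6]` → y = [4, 5, 6]
`swap_contents(x, y)` → no visible change to tracked variables
`print(x, y)` → prints [1, 2, 3] [4, 5, 6]
`x = [1, 2, 3]` → x = [1, 2, 3]
`y = [4, 5, 6]` → y = [4, 5, 6]
`swap_elements(x, y, 0, 0)` → x = [4, 2, 3]; y = [1, 5, 6]
`print(x, y)` → prints [4, 2, 3] [1, 5, 6]

Answer:
[1, 2, 3] [4, 5, 6]
[4, 2, 3] [1, 5, 6]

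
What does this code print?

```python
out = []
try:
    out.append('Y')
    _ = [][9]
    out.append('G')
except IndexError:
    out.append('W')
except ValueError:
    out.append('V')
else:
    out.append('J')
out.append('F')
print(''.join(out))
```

Execution trace: 'Y' (try body) → 'W' (except IndexError) → 'F' (after the try/except). Output: YWF

Answer: YWF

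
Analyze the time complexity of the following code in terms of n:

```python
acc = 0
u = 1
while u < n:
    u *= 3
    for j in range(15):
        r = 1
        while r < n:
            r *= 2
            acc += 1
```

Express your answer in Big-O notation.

Each loop level contributes: log n × 1 × log n. Multiplying the contributions gives O(log² n).

Answer: O(log² n)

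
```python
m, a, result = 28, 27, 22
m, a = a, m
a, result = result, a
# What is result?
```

Trace:
`m, a, result = 28, 27, 22` → m = 28; a = 27; result = 22
`m, a = a, m` → m = 27; a = 28
`a, result = result, a` → a = 22; result = 28
So result = 28

Answer: 28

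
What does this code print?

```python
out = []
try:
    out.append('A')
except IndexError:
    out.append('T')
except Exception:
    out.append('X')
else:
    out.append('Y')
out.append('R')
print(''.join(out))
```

Execution trace: 'A' (try body, no exception) → 'Y' (else) → 'R' (after the try/except). Output: AYR

Answer: AYR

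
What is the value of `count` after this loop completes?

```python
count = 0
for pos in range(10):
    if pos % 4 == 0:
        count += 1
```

Count numbers divisible by 4 in range(10)
`count` takes the values: 0 → 1 → 2 → 3

Answer: 3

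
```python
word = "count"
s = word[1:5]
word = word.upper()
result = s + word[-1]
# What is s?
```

Trace:
`word = "count"` → word = 'count'
`s = word[1:5]` → s = 'ount'
`word = word.upper()` → word = 'COUNT'
`result = s + word[-1]` → result = 'ountT'
So s = 'ount'

Answer: 'ount'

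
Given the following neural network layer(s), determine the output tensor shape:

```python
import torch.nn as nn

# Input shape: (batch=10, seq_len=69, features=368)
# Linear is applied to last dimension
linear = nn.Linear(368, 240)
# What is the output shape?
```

Input: (10, 69, 368) -> Output: (10, 69, 240)

Answer: (10, 69, 240)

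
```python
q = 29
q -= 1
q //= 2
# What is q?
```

Trace:
`q = 29` → q = 29
`q -= 1` → q = 28
`q //= 2` → q = 14
So q = 14

Answer: 14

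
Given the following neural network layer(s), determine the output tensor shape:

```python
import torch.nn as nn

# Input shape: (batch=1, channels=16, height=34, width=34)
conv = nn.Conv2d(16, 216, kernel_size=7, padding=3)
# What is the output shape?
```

Input: (1, 16, 34, 34) -> Output: (1, 216, 34, 34)

Answer: (1, 216, 34, 34)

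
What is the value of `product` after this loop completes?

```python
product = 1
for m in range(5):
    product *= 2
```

2^5 = 32
`product` takes the values: 1 → 2 → 4 → 8 → 16 → 32

Answer: 32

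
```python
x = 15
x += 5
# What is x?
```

Trace:
`x = 15` → x = 15
`x += 5` → x = 20
So x = 20

Answer: 20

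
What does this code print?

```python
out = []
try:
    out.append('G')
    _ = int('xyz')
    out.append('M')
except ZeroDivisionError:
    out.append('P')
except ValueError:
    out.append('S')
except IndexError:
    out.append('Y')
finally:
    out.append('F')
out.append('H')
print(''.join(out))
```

Execution trace: 'G' (try body) → 'S' (except ValueError) → 'F' (finally) → 'H' (after the try/except). Output: GSFH

Answer: GSFH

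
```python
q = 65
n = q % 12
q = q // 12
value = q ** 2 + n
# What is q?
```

Trace:
`q = 65` → q = 65
`n = q % 12` → n = 5
`q = q // 12` → q = 5
`value = q ** 2 + n` → value = 30
So q = 5

Answer: 5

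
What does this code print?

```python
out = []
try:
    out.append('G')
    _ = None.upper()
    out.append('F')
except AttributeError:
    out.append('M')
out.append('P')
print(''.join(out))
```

Execution trace: 'G' (try body) → 'M' (except AttributeError) → 'P' (after the try/except). Output: GMP

Answer: GMP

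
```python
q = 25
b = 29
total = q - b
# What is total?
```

Trace:
`q = 25` → q = 25
`b = 29` → b = 29
`total = q - b` → total = -4
So total = -4

Answer: -4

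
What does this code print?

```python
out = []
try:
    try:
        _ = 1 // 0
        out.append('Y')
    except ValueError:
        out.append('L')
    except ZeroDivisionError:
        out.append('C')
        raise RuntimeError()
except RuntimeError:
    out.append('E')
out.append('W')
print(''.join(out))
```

Execution trace: 'C' (except ZeroDivisionError) → 'E' (outer except RuntimeError) → 'W' (after the try/except). Output: CEW

Answer: CEW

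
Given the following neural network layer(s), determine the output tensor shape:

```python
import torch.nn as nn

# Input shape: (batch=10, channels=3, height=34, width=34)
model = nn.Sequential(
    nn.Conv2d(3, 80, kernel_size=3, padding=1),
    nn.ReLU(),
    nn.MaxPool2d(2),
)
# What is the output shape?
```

Input: (10, 3, 34, 34) -> after Conv2d: (10, 80, 34, 34) -> after ReLU: (10, 80, 34, 34) -> Output: (10, 80, 17, 17)

Answer: (10, 80, 17, 17)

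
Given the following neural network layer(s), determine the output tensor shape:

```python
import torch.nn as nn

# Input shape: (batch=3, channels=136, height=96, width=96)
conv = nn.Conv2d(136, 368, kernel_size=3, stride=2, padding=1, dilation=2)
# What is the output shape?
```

Input: (3, 136, 96, 96) -> Output: (3, 368, 47, 47)

Answer: (3, 368, 47, 47)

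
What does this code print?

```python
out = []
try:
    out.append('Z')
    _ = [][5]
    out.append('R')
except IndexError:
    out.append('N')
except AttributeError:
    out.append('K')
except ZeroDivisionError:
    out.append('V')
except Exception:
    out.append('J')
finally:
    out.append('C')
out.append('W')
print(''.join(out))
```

Execution trace: 'Z' (try body) → 'N' (except IndexError) → 'C' (finally) → 'W' (after the try/except). Output: ZNCW

Answer: ZNCW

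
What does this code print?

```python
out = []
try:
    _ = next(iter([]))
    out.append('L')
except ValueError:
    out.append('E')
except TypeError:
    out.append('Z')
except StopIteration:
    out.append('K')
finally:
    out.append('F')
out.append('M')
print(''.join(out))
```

Execution trace: 'K' (except StopIteration) → 'F' (finally) → 'M' (after the try/except). Output: KFM

Answer: KFM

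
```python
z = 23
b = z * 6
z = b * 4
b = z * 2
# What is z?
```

Trace:
`z = 23` → z = 23
`b = z * 6` → b = 138
`z = b * 4` → z = 552
`b = z * 2` → b = 1104
So z = 552

Answer: 552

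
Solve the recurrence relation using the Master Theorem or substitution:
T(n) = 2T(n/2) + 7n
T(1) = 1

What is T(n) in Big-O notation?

By Master Theorem: a=2, b=2, f(n)=7n. Since log_2(2) = 1 and f(n) = Θ(n^1), Case 2 applies. T(n) = O(n log n).

Answer: O(n log n)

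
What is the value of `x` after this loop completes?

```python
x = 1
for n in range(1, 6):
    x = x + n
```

Start at 1, add 1 through 5
`x` takes the values: 1 → 2 → 4 → 7 → 11 → 16

Answer: 16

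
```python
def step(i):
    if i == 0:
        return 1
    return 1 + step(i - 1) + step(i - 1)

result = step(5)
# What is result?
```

step(i) = 1 + 2·step(i-1), step(0)=1. Closed form: (1+1)·2^5 - 1 = 63.

Answer: 63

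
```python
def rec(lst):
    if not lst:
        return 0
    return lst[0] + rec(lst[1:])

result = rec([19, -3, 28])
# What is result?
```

19 + (-3) + 28 + 0 = 44

Answer: 44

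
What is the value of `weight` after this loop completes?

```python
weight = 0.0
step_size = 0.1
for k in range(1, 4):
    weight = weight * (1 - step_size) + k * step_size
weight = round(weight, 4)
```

Moving average with lr=0.1
`weight` takes the values: 0.0 → 0.1 → 0.29 → 0.561

Answer: 0.561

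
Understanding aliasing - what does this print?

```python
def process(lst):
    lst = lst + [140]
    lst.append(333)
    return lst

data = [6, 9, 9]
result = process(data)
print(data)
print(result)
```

Key concept: rebinding parameter vs mutation.
Step by step:
`data = [6, 9, 9]` → data = [6, 9, 9]
`result = process(data)` → result = [6, 9, 9, 140, 333]
`print(data)` → prints [6, 9, 9]
`print(result)` → prints [6, 9, 9, 140, 333]

Answer:
[6, 9, 9]
[6, 9, 9, 140, 333]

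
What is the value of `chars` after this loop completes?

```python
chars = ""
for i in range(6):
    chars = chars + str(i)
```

Concatenate digits 0 to 5
`chars` takes the values: "" → "0" → "01" → "012" → "0123" → "01234" → "012345"

Answer: "012345"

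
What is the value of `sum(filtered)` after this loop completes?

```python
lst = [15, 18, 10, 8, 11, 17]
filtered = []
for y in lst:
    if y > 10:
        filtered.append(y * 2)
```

Sum of doubled values > 10
`filtered` takes the values: [] → [30] → [30, 36] → [30, 36, 22] → [30, 36, 22, 34]
So `sum(filtered)` = 122

Answer: 122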